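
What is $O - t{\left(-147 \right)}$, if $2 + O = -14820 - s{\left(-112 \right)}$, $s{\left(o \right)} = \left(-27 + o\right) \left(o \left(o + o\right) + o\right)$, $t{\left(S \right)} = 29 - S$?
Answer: $3456666$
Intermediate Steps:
$s{\left(o \right)} = \left(-27 + o\right) \left(o + 2 o^{2}\right)$ ($s{\left(o \right)} = \left(-27 + o\right) \left(o 2 o + o\right) = \left(-27 + o\right) \left(2 o^{2} + o\right) = \left(-27 + o\right) \left(o + 2 o^{2}\right)$)
$O = 3456842$ ($O = -2 - \left(14820 - 112 \left(-27 - -5936 + 2 \left(-112\right)^{2}\right)\right) = -2 - \left(14820 - 112 \left(-27 + 5936 + 2 \cdot 12544\right)\right) = -2 - \left(14820 - 112 \left(-27 + 5936 + 25088\right)\right) = -2 - \left(14820 - 3471664\right) = -2 - -3456844 = -2 + \left(-14820 + 3471664\right) = -2 + 3456844 = 3456842$)
$O - t{\left(-147 \right)} = 3456842 - \left(29 - -147\right) = 3456842 - \left(29 + 147\right) = 3456842 - 176 = 3456666$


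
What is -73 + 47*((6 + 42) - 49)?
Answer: -120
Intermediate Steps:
-73 + 47*((6 + 42) - 49) = -73 + 47*(48 - 49) = -73 + 47*(-1) = -73 - 47 = -120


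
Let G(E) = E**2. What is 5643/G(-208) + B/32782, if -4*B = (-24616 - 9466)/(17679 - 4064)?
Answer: 1259495748451/9654944149760 ≈ 0.13045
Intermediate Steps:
B = 17041/27230 (B = -(-24616 - 9466)/(4*(17679 - 4064)) = -(-17041)/(2*13615) = -1/4*(-34082/13615) = 17041/27230 ≈ 0.62582)
5643/G(-208) + B/32782 = 5643/((-208)**2) + (17041/27230)/32782 = 5643/43264 + (17041/27230)*(1/32782) = 5643*(1/43264) + 17041/892653860 = 5643/43264 + 17041/892653860 = 1259495748451/9654944149760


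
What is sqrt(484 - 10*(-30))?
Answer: 28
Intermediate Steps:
sqrt(484 - 10*(-30)) = sqrt(484 + 300) = sqrt(784) = 28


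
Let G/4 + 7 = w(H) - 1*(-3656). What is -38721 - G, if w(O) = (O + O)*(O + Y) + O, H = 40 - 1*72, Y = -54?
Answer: -75205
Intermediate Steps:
H = -32 (H = 40 - 72 = -32)
w(O) = O + 2*O*(-54 + O) (w(O) = (O + O)*(O - 54) + O = (2*O)*(-54 + O) + O = 2*O*(-54 + O) + O = O + 2*O*(-54 + O))
G = 36484 (G = -28 + 4*(-32*(-107 + 2*(-32)) - 1*(-3656)) = -28 + 4*(-32*(-107 - 64) + 3656) = -28 + 4*(-32*(-171) + 3656) = -28 + 4*(5472 + 3656) = -28 + 4*9128 = -28 + 36512 = 36484)
-38721 - G = -38721 - 1*36484 = -38721 - 36484 = -75205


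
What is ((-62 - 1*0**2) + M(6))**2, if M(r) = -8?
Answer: 4900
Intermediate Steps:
((-62 - 1*0**2) + M(6))**2 = ((-62 - 1*0**2) - 8)**2 = ((-62 - 1*0) - 8)**2 = ((-62 + 0) - 8)**2 = (-62 - 8)**2 = (-70)**2 = 4900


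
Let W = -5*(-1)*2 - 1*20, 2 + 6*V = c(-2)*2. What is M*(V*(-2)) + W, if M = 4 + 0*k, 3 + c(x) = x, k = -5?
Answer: 6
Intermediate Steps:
c(x) = -3 + x
V = -2 (V = -⅓ + ((-3 - 2)*2)/6 = -⅓ + (-5*2)/6 = -⅓ + (⅙)*(-10) = -⅓ - 5/3 = -2)
M = 4 (M = 4 + 0*(-5) = 4 + 0 = 4)
W = -10 (W = 5*2 - 20 = 10 - 20 = -10)
M*(V*(-2)) + W = 4*(-2*(-2)) - 10 = 4*4 - 10 = 16 - 10 = 6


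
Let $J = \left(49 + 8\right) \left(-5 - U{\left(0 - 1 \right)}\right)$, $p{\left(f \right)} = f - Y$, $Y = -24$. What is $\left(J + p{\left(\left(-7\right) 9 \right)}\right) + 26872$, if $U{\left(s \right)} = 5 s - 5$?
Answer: $27118$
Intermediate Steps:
$p{\left(f \right)} = 24 + f$ ($p{\left(f \right)} = f - -24 = f + 24 = 24 + f$)
$U{\left(s \right)} = -5 + 5 s$
$J = 285$ ($J = \left(49 + 8\right) \left(-5 - \left(-5 + 5 \left(0 - 1\right)\right)\right) = 57 \left(-5 - \left(-5 + 5 \left(0 - 1\right)\right)\right) = 57 \left(-5 - \left(-5 + 5 \left(-1\right)\right)\right) = 57 \left(-5 - \left(-5 - 5\right)\right) = 57 \left(-5 - -10\right) = 57 \left(-5 + 10\right) = 57 \cdot 5 = 285$)
$\left(J + p{\left(\left(-7\right) 9 \right)}\right) + 26872 = \left(285 + \left(24 - 63\right)\right) + 26872 = \left(285 - 39\right) + 26872 = 246 + 26872 = 27118$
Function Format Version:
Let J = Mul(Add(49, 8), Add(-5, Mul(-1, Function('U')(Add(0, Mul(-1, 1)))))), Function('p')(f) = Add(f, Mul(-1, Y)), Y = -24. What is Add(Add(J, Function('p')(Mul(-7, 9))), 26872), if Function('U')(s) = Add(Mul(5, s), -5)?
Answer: 27118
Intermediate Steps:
Function('p')(f) = Add(24, f) (Function('p')(f) = Add(f, Mul(-1, -24)) = Add(f, 24) = Add(24, f))
Function('U')(s) = Add(-5, Mul(5, s))
J = 285 (J = Mul(Add(49, 8), Add(-5, Mul(-1, Add(-5, Mul(5, Add(0, Mul(-1, 1))))))) = Mul(57, Add(-5, Mul(-1, Add(-5, Mul(5, Add(0, -1)))))) = Mul(57, Add(-5, Mul(-1, Add(-5, Mul(5, -1))))) = Mul(57, Add(-5, Mul(-1, Add(-5, -5)))) = Mul(57, Add(-5, Mul(-1, -10))) = Mul(57, Add(-5, 10)) = Mul(57, 5) = 285)
Add(Add(J, Function('p')(Mul(-7, 9))), 26872) = Add(Add(285, Add(24, Mul(-7, 9))), 26872) = Add(Add(285, Add(24, -63)), 26872) = Add(Add(285, -39), 26872) = Add(246, 26872) = 27118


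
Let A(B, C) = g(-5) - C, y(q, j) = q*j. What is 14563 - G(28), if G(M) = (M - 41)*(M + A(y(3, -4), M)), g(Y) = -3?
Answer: 14524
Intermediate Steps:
y(q, j) = j*q
A(B, C) = -3 - C
G(M) = 123 - 3*M (G(M) = (M - 41)*(M + (-3 - M)) = (-41 + M)*(-3) = 123 - 3*M)
14563 - G(28) = 14563 - (123 - 3*28) = 14563 - (123 - 84) = 14563 - 1*39 = 14563 - 39 = 14524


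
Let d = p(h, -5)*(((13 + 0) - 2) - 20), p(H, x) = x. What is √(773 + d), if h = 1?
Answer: √818 ≈ 28.601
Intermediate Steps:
d = 45 (d = -5*(((13 + 0) - 2) - 20) = -5*((13 - 2) - 20) = -5*(11 - 20) = -5*(-9) = 45)
√(773 + d) = √(773 + 45) = √818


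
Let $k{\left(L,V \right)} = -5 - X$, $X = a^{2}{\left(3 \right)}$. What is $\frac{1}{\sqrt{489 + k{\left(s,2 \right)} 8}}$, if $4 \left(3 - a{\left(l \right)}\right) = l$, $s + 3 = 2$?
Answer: $\frac{\sqrt{1634}}{817} \approx 0.049477$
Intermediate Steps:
$s = -1$ ($s = -3 + 2 = -1$)
$a{\left(l \right)} = 3 - \frac{l}{4}$
$X = \frac{81}{16}$ ($X = \left(3 - \frac{3}{4}\right)^{2} = \left(\frac{9}{4}\right)^{2} = \frac{81}{16} \approx 5.0625$)
$k{\left(L,V \right)} = - \frac{161}{16}$ ($k{\left(L,V \right)} = -5 - \frac{81}{16} = - \frac{161}{16}$)
$\frac{1}{\sqrt{489 + k{\left(s,2 \right)} 8}} = \frac{1}{\sqrt{489 - \frac{161}{2}}} = \frac{1}{\sqrt{\frac{817}{2}}} = \frac{1}{\frac{1}{2} \sqrt{1634}} = \frac{\sqrt{1634}}{817}$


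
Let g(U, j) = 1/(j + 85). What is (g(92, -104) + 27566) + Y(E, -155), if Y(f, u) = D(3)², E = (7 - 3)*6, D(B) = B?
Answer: 523924/19 ≈ 27575.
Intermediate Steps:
E = 24 (E = 4*6 = 24)
Y(f, u) = 9 (Y(f, u) = 3² = 9)
g(U, j) = 1/(85 + j)
(g(92, -104) + 27566) + Y(E, -155) = (1/(85 - 104) + 27566) + 9 = (1/(-19) + 27566) + 9 = (-1/19 + 27566) + 9 = 523753/19 + 9 = 523924/19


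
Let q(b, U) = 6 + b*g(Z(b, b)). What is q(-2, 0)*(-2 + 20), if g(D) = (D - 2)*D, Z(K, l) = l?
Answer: -180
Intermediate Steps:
g(D) = D*(-2 + D) (g(D) = (-2 + D)*D = D*(-2 + D))
q(b, U) = 6 + b²*(-2 + b) (q(b, U) = 6 + b*(b*(-2 + b)) = 6 + b²*(-2 + b))
q(-2, 0)*(-2 + 20) = (6 + (-2)²*(-2 - 2))*(-2 + 20) = (6 + 4*(-4))*18 = (6 - 16)*18 = -10*18 = -180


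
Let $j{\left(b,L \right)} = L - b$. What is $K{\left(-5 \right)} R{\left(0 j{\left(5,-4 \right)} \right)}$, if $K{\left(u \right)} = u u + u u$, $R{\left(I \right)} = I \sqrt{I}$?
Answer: $0$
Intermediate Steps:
$R{\left(I \right)} = I^{\frac{3}{2}}$
$K{\left(u \right)} = 2 u^{2}$ ($K{\left(u \right)} = u^{2} + u^{2} = 2 u^{2}$)
$K{\left(-5 \right)} R{\left(0 j{\left(5,-4 \right)} \right)} = 2 \left(-5\right)^{2} \left(0 \left(-4 - 5\right)\right)^{\frac{3}{2}} = 2 \cdot 25 \left(0 \left(-4 - 5\right)\right)^{\frac{3}{2}} = 50 \left(0 \left(-9\right)\right)^{\frac{3}{2}} = 50 \cdot 0^{\frac{3}{2}} = 50 \cdot 0 = 0$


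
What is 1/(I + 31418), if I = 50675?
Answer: 1/82093 ≈ 1.2181e-5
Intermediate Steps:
1/(I + 31418) = 1/(50675 + 31418) = 1/82093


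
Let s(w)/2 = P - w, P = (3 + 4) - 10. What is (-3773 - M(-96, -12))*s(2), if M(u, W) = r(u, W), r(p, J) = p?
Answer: 36770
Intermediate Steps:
P = -3 (P = 7 - 10 = -3)
M(u, W) = u
s(w) = -6 - 2*w (s(w) = 2*(-3 - w) = -6 - 2*w)
(-3773 - M(-96, -12))*s(2) = (-3773 - 1*(-96))*(-6 - 2*2) = (-3773 + 96)*(-6 - 4) = -3677*(-10) = 36770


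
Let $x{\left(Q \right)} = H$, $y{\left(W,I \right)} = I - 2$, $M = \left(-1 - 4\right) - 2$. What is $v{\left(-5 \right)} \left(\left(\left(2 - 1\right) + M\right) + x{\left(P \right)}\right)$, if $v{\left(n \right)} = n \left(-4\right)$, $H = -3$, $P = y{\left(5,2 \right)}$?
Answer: $-180$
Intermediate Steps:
$M = -7$ ($M = -5 - 2 = -7$)
$y{\left(W,I \right)} = -2 + I$ ($y{\left(W,I \right)} = I - 2 = -2 + I$)
$P = 0$ ($P = -2 + 2 = 0$)
$x{\left(Q \right)} = -3$
$v{\left(n \right)} = - 4 n$
$v{\left(-5 \right)} \left(\left(\left(2 - 1\right) + M\right) + x{\left(P \right)}\right) = \left(-4\right) \left(-5\right) \left(\left(\left(2 - 1\right) - 7\right) - 3\right) = 20 \left(\left(1 - 7\right) - 3\right) = 20 \left(-6 - 3\right) = 20 \left(-9\right) = -180$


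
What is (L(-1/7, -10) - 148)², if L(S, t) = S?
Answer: 1075369/49 ≈ 21946.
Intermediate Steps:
(L(-1/7, -10) - 148)² = (-1/7 - 148)² = (-1*⅐ - 148)² = (-⅐ - 148)² = (-1037/7)² = 1075369/49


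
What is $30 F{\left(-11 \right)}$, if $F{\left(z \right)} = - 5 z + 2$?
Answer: $1710$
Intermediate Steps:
$F{\left(z \right)} = 2 - 5 z$
$30 F{\left(-11 \right)} = 30 \left(2 - -55\right) = 30 \left(2 + 55\right) = 30 \cdot 57 = 1710$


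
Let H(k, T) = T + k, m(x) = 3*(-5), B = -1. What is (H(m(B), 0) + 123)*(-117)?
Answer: -12636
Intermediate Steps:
m(x) = -15
(H(m(B), 0) + 123)*(-117) = ((0 - 15) + 123)*(-117) = (-15 + 123)*(-117) = 108*(-117) = -12636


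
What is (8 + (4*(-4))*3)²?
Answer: 1600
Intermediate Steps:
(8 + (4*(-4))*3)² = (8 - 16*3)² = (8 - 48)² = (-40)² = 1600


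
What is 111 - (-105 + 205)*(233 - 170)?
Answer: -6189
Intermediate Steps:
111 - (-105 + 205)*(233 - 170) = 111 - 100*63 = 111 - 1*6300 = 111 - 6300 = -6189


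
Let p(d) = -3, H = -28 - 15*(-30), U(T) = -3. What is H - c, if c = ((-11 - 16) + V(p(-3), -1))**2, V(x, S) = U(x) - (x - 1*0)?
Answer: -307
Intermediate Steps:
H = 422 (H = -28 + 450 = 422)
V(x, S) = -3 - x (V(x, S) = -3 - (x - 1*0) = -3 - (x + 0) = -3 - x)
c = 729 (c = ((-11 - 16) + (-3 - 1*(-3)))**2 = (-27 + (-3 + 3))**2 = (-27 + 0)**2 = (-27)**2 = 729)
H - c = 422 - 1*729 = 422 - 729 = -307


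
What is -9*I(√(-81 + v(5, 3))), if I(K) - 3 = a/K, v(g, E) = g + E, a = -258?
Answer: -27 - 2322*I*√73/73 ≈ -27.0 - 271.77*I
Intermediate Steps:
v(g, E) = E + g
I(K) = 3 - 258/K
-9*I(√(-81 + v(5, 3))) = -9*(3 - 258/√(-81 + (3 + 5))) = -9*(3 - 258/√(-81 + 8)) = -9*(3 - 258*(-I*√73/73)) = -9*(3 - (-258)*I*√73/73) = -9*(3 + 258*I*√73/73) = -(27 + 2322*I*√73/73) = -27 - 2322*I*√73/73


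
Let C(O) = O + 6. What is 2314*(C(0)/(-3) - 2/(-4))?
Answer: -3471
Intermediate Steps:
C(O) = 6 + O
2314*(C(0)/(-3) - 2/(-4)) = 2314*((6 + 0)/(-3) - 2/(-4)) = 2314*(6*(-⅓) - 2*(-¼)) = 2314*(-2 + ½) = 2314*(-3/2) = -3471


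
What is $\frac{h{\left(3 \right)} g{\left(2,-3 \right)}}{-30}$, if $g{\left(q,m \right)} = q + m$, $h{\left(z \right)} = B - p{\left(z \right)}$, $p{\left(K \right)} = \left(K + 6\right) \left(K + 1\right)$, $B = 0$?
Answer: $- \frac{6}{5} \approx -1.2$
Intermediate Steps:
$p{\left(K \right)} = \left(1 + K\right) \left(6 + K\right)$ ($p{\left(K \right)} = \left(6 + K\right) \left(1 + K\right) = \left(1 + K\right) \left(6 + K\right)$)
$h{\left(z \right)} = -6 - z^{2} - 7 z$ ($h{\left(z \right)} = 0 - \left(6 + z^{2} + 7 z\right) = -6 - z^{2} - 7 z$)
$g{\left(q,m \right)} = m + q$
$\frac{h{\left(3 \right)} g{\left(2,-3 \right)}}{-30} = \frac{\left(-6 - 3^{2} - 21\right) \left(-3 + 2\right)}{-30} = \left(-6 - 9 - 21\right) \left(-1\right) \left(- \frac{1}{30}\right) = \left(-36\right) \left(-1\right) \left(- \frac{1}{30}\right) = 36 \left(- \frac{1}{30}\right) = - \frac{6}{5}$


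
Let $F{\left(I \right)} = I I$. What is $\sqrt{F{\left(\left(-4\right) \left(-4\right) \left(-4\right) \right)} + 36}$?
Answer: $2 \sqrt{1033} \approx 64.281$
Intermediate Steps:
$F{\left(I \right)} = I^{2}$
$\sqrt{F{\left(\left(-4\right) \left(-4\right) \left(-4\right) \right)} + 36} = \sqrt{\left(\left(-4\right) \left(-4\right) \left(-4\right)\right)^{2} + 36} = \sqrt{\left(16 \left(-4\right)\right)^{2} + 36} = \sqrt{\left(-64\right)^{2} + 36} = \sqrt{4096 + 36} = \sqrt{4132} = 2 \sqrt{1033}$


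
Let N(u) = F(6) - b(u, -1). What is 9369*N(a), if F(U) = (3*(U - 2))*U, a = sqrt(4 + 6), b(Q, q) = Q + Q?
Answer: 674568 - 18738*sqrt(10) ≈ 6.1531e+5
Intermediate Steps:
b(Q, q) = 2*Q
a = sqrt(10) ≈ 3.1623
F(U) = U*(-6 + 3*U) (F(U) = (3*(-2 + U))*U = (-6 + 3*U)*U = U*(-6 + 3*U))
N(u) = 72 - 2*u (N(u) = 3*6*(-2 + 6) - 2*u = 3*6*4 - 2*u = 72 - 2*u)
9369*N(a) = 9369*(72 - 2*sqrt(10)) = 674568 - 18738*sqrt(10)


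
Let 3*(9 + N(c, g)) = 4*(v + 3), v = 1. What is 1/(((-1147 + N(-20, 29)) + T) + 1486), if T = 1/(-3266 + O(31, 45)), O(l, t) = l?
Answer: 9705/3254407 ≈ 0.0029821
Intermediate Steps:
N(c, g) = -11/3 (N(c, g) = -9 + (4*(1 + 3))/3 = -9 + (4*4)/3 = -9 + (1/3)*16 = -9 + 16/3 = -11/3)
T = -1/3235 (T = 1/(-3266 + 31) = 1/(-3235) = -1/3235 ≈ -0.00030912)
1/(((-1147 + N(-20, 29)) + T) + 1486) = 1/(((-1147 - 11/3) - 1/3235) + 1486) = 1/((-3452/3 - 1/3235) + 1486) = 1/(-11167223/9705 + 1486) = 1/(3254407/9705) = 9705/3254407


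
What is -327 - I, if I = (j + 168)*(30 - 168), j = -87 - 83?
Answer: -603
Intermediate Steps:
j = -170
I = 276 (I = (-170 + 168)*(30 - 168) = -2*(-138) = 276)
-327 - I = -327 - 1*276 = -327 - 276 = -603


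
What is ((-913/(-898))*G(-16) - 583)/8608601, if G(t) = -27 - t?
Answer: -23199/336109726 ≈ -6.9022e-5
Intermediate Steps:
((-913/(-898))*G(-16) - 583)/8608601 = ((-913/(-898))*(-27 - 1*(-16)) - 583)/8608601 = ((-913*(-1/898))*(-27 + 16) - 583)*(1/8608601) = ((913/898)*(-11) - 583)*(1/8608601) = (-10043/898 - 583)*(1/8608601) = -533577/898*1/8608601 = -23199/336109726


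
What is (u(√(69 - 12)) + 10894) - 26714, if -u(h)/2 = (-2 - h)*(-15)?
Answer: -15880 - 30*√57 ≈ -16107.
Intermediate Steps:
u(h) = -60 - 30*h (u(h) = -2*(-2 - h)*(-15) = -2*(30 + 15*h) = -60 - 30*h)
(u(√(69 - 12)) + 10894) - 26714 = ((-60 - 30*√(69 - 12)) + 10894) - 26714 = ((-60 - 30*√57) + 10894) - 26714 = (10834 - 30*√57) - 26714 = -15880 - 30*√57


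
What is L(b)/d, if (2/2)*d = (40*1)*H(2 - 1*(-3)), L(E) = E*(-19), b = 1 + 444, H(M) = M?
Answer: -1691/40 ≈ -42.275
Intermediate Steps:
b = 445
L(E) = -19*E
d = 200 (d = (40*1)*(2 - 1*(-3)) = 40*(2 + 3) = 40*5 = 200)
L(b)/d = -19*445/200 = -8455*1/200 = -1691/40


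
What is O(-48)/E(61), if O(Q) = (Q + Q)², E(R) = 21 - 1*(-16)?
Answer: 9216/37 ≈ 249.08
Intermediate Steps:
E(R) = 37 (E(R) = 21 + 16 = 37)
O(Q) = 4*Q² (O(Q) = (2*Q)² = 4*Q²)
O(-48)/E(61) = (4*(-48)²)/37 = (4*2304)*(1/37) = 9216*(1/37) = 9216/37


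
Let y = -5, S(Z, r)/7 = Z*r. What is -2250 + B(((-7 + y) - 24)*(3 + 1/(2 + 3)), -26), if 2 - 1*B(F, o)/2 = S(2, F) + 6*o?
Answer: 6458/5 ≈ 1291.6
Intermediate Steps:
S(Z, r) = 7*Z*r (S(Z, r) = 7*(Z*r) = 7*Z*r)
B(F, o) = 4 - 28*F - 12*o (B(F, o) = 4 - 2*(7*2*F + 6*o) = 4 - 2*(14*F + 6*o) = 4 - 2*(6*o + 14*F) = 4 + (-28*F - 12*o) = 4 - 28*F - 12*o)
-2250 + B(((-7 + y) - 24)*(3 + 1/(2 + 3)), -26) = -2250 + (4 - 28*((-7 - 5) - 24)*(3 + 1/(2 + 3)) - 12*(-26)) = -2250 + (4 - 28*(-12 - 24)*(3 + 1/5) + 312) = -2250 + (4 - (-1008)*(3 + ⅕) + 312) = -2250 + (4 - (-1008)*16/5 + 312) = -2250 + (4 - 28*(-576/5) + 312) = -2250 + (4 + 16128/5 + 312) = -2250 + 17708/5 = 6458/5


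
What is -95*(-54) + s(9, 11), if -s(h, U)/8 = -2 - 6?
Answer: 5194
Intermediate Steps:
s(h, U) = 64 (s(h, U) = -8*(-2 - 6) = -8*(-8) = 64)
-95*(-54) + s(9, 11) = -95*(-54) + 64 = 5130 + 64 = 5194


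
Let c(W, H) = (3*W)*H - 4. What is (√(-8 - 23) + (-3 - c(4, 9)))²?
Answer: (107 - I*√31)² ≈ 11418.0 - 1191.5*I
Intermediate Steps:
c(W, H) = -4 + 3*H*W (c(W, H) = 3*H*W - 4 = -4 + 3*H*W)
(√(-8 - 23) + (-3 - c(4, 9)))² = (√(-8 - 23) + (-3 - (-4 + 3*9*4)))² = (√(-31) + (-3 - (-4 + 108)))² = (I*√31 + (-3 - 1*104))² = (I*√31 + (-3 - 104))² = (I*√31 - 107)² = (-107 + I*√31)²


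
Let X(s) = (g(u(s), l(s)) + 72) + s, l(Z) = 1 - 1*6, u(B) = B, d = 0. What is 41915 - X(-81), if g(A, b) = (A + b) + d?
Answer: 42010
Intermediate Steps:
l(Z) = -5 (l(Z) = 1 - 6 = -5)
g(A, b) = A + b (g(A, b) = (A + b) + 0 = A + b)
X(s) = 67 + 2*s (X(s) = ((s - 5) + 72) + s = ((-5 + s) + 72) + s = (67 + s) + s = 67 + 2*s)
41915 - X(-81) = 41915 - (67 + 2*(-81)) = 41915 - (67 - 162) = 41915 - 1*(-95) = 41915 + 95 = 42010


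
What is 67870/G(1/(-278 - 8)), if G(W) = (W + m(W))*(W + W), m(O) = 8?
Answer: -2775747260/2287 ≈ -1.2137e+6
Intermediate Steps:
G(W) = 2*W*(8 + W) (G(W) = (W + 8)*(W + W) = (8 + W)*(2*W) = 2*W*(8 + W))
67870/G(1/(-278 - 8)) = 67870/((2*(8 + 1/(-278 - 8))/(-278 - 8))) = 67870/((2*(8 + 1/(-286))/(-286))) = 67870/((2*(-1/286)*(8 - 1/286))) = 67870/((2*(-1/286)*(2287/286))) = 67870/(-2287/40898) = 67870*(-40898/2287) = -2775747260/2287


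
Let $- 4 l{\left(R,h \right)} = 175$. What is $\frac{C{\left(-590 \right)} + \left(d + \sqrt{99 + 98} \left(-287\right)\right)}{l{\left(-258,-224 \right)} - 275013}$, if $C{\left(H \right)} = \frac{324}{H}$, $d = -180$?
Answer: $\frac{213048}{324566965} + \frac{1148 \sqrt{197}}{1100227} \approx 0.015302$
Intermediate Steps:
$l{\left(R,h \right)} = - \frac{175}{4}$ ($l{\left(R,h \right)} = \left(- \frac{1}{4}\right) 175 = - \frac{175}{4}$)
$\frac{C{\left(-590 \right)} + \left(d + \sqrt{99 + 98} \left(-287\right)\right)}{l{\left(-258,-224 \right)} - 275013} = \frac{\frac{324}{-590} + \left(-180 + \sqrt{99 + 98} \left(-287\right)\right)}{- \frac{175}{4} - 275013} = \frac{324 \left(- \frac{1}{590}\right) + \left(-180 + \sqrt{197} \left(-287\right)\right)}{- \frac{1100227}{4}} = \left(- \frac{162}{295} - \left(180 + 287 \sqrt{197}\right)\right) \left(- \frac{4}{1100227}\right) = \left(- \frac{53262}{295} - 287 \sqrt{197}\right) \left(- \frac{4}{1100227}\right) = \frac{213048}{324566965} + \frac{1148 \sqrt{197}}{1100227}$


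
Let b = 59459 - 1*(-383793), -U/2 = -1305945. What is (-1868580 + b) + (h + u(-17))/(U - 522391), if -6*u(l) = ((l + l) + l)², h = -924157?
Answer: -5956444710525/4178998 ≈ -1.4253e+6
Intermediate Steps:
U = 2611890 (U = -2*(-1305945) = 2611890)
u(l) = -3*l²/2 (u(l) = -((l + l) + l)²/6 = -(2*l + l)²/6 = -9*l²/6 = -3*l²/2)
b = 443252 (b = 59459 + 383793 = 443252)
(-1868580 + b) + (h + u(-17))/(U - 522391) = (-1868580 + 443252) + (-924157 - 3/2*(-17)²)/(2611890 - 522391) = -1425328 + (-924157 - 3/2*289)/2089499 = -1425328 + (-924157 - 867/2)*(1/2089499) = -1425328 - 1849181/2*1/2089499 = -1425328 - 1849181/4178998 = -5956444710525/4178998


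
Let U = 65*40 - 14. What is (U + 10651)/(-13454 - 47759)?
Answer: -13237/61213 ≈ -0.21624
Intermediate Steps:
U = 2586 (U = 2600 - 14 = 2586)
(U + 10651)/(-13454 - 47759) = (2586 + 10651)/(-13454 - 47759) = 13237/(-61213) = 13237*(-1/61213) = -13237/61213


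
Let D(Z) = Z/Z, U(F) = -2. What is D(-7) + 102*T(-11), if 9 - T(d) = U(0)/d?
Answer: 9905/11 ≈ 900.45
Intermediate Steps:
D(Z) = 1
T(d) = 9 + 2/d (T(d) = 9 - (-2)/d = 9 + 2/d)
D(-7) + 102*T(-11) = 1 + 102*(9 + 2/(-11)) = 1 + 102*(9 + 2*(-1/11)) = 1 + 102*(9 - 2/11) = 1 + 102*(97/11) = 1 + 9894/11 = 9905/11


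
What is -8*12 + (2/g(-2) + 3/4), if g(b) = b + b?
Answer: -383/4 ≈ -95.750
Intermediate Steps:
g(b) = 2*b
-8*12 + (2/g(-2) + 3/4) = -8*12 + (2/((2*(-2))) + 3/4) = -96 + (2/(-4) + 3*(¼)) = -96 + (2*(-¼) + ¾) = -96 + (-½ + ¾) = -96 + ¼ = -383/4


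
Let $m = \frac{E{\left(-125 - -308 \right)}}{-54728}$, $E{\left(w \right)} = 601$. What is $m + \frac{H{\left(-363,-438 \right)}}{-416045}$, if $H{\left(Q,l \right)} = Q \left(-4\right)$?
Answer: $- \frac{329508101}{22769310760} \approx -0.014472$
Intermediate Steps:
$H{\left(Q,l \right)} = - 4 Q$
$m = - \frac{601}{54728}$ ($m = \frac{601}{-54728} = 601 \left(- \frac{1}{54728}\right) = - \frac{601}{54728} \approx -0.010982$)
$m + \frac{H{\left(-363,-438 \right)}}{-416045} = - \frac{601}{54728} + \frac{\left(-4\right) \left(-363\right)}{-416045} = - \frac{601}{54728} + 1452 \left(- \frac{1}{416045}\right) = - \frac{601}{54728} - \frac{1452}{416045} = - \frac{329508101}{22769310760}$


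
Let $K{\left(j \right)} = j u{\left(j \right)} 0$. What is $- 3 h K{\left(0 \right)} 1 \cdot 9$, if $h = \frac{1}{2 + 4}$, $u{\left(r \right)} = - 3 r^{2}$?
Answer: $0$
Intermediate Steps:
$K{\left(j \right)} = 0$ ($K{\left(j \right)} = j \left(- 3 j^{2}\right) 0 = - 3 j^{3} \cdot 0 = 0$)
$h = \frac{1}{6} \approx 0.16667$
$- 3 h K{\left(0 \right)} 1 \cdot 9 = - 3 \cdot \frac{1}{6} \cdot 0 \cdot 1 \cdot 9 = - 3 \cdot 0 \cdot 1 \cdot 9 = \left(-3\right) 0 \cdot 9 = 0 \cdot 9 = 0$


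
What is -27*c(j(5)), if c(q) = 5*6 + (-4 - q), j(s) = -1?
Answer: -729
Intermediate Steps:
c(q) = 26 - q (c(q) = 30 + (-4 - q) = 26 - q)
-27*c(j(5)) = -27*(26 - 1*(-1)) = -27*(26 + 1) = -27*27 = -729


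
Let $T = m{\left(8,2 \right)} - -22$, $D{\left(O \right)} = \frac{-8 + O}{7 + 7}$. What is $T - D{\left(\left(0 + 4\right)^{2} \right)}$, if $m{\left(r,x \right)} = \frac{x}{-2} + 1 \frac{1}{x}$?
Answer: $\frac{293}{14} \approx 20.929$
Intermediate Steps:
$m{\left(r,x \right)} = \frac{1}{x} - \frac{x}{2}$ ($m{\left(r,x \right)} = x \left(- \frac{1}{2}\right) + \frac{1}{x} = - \frac{x}{2} + \frac{1}{x} = \frac{1}{x} - \frac{x}{2}$)
$D{\left(O \right)} = - \frac{4}{7} + \frac{O}{14}$ ($D{\left(O \right)} = \frac{-8 + O}{14} = \left(-8 + O\right) \frac{1}{14} = - \frac{4}{7} + \frac{O}{14}$)
$T = \frac{43}{2}$ ($T = \left(\frac{1}{2} - 1\right) - -22 = \left(\frac{1}{2} - 1\right) + 22 = - \frac{1}{2} + 22 = \frac{43}{2} \approx 21.5$)
$T - D{\left(\left(0 + 4\right)^{2} \right)} = \frac{43}{2} - \left(- \frac{4}{7} + \frac{\left(0 + 4\right)^{2}}{14}\right) = \frac{43}{2} - \left(- \frac{4}{7} + \frac{4^{2}}{14}\right) = \frac{43}{2} - \left(- \frac{4}{7} + \frac{1}{14} \cdot 16\right) = \frac{43}{2} - \left(- \frac{4}{7} + \frac{8}{7}\right) = \frac{43}{2} - \frac{4}{7} = \frac{293}{14}$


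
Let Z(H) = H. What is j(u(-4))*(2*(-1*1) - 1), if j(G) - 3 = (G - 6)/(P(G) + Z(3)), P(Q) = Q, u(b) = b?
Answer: -39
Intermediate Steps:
j(G) = 3 + (-6 + G)/(3 + G) (j(G) = 3 + (G - 6)/(G + 3) = 3 + (-6 + G)/(3 + G))
j(u(-4))*(2*(-1*1) - 1) = ((3 + 4*(-4))/(3 - 4))*(2*(-1*1) - 1) = ((3 - 16)/(-1))*(2*(-1) - 1) = (-1*(-13))*(-2 - 1) = 13*(-3) = -39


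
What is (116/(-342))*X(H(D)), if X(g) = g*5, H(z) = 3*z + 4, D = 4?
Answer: -4640/171 ≈ -27.134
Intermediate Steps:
H(z) = 4 + 3*z
X(g) = 5*g
(116/(-342))*X(H(D)) = (116/(-342))*(5*(4 + 3*4)) = (116*(-1/342))*(5*(4 + 12)) = -290*16/171 = -58/171*80 = -4640/171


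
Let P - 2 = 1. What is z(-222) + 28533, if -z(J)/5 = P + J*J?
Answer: -217902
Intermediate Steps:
P = 3 (P = 2 + 1 = 3)
z(J) = -15 - 5*J**2 (z(J) = -5*(3 + J*J) = -5*(3 + J**2) = -15 - 5*J**2)
z(-222) + 28533 = (-15 - 5*(-222)**2) + 28533 = (-15 - 5*49284) + 28533 = (-15 - 246420) + 28533 = -246435 + 28533 = -217902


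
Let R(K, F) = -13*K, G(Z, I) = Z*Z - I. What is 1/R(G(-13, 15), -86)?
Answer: -1/2002 ≈ -0.00049950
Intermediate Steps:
G(Z, I) = Z**2 - I
1/R(G(-13, 15), -86) = 1/(-13*((-13)**2 - 1*15)) = 1/(-13*(169 - 15)) = 1/(-13*154) = 1/(-2002) = -1/2002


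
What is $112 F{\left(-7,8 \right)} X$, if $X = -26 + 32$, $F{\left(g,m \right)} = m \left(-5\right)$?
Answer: $-26880$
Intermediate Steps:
$F{\left(g,m \right)} = - 5 m$
$X = 6$
$112 F{\left(-7,8 \right)} X = 112 \left(\left(-5\right) 8\right) 6 = 112 \left(-40\right) 6 = \left(-4480\right) 6 = -26880$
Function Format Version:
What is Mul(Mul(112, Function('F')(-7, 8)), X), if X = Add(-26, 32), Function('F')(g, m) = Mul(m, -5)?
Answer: -26880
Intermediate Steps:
Function('F')(g, m) = Mul(-5, m)
X = 6
Mul(Mul(112, Function('F')(-7, 8)), X) = Mul(Mul(112, Mul(-5, 8)), 6) = Mul(Mul(112, -40), 6) = Mul(-4480, 6) = -26880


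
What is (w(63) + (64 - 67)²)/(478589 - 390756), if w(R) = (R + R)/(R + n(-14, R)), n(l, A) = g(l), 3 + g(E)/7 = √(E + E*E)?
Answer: 603/6411809 + 9*√182/6411809 ≈ 0.00011298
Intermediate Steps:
g(E) = -21 + 7*√(E + E²) (g(E) = -21 + 7*√(E + E*E) = -21 + 7*√(E + E²))
n(l, A) = -21 + 7*√(l*(1 + l))
w(R) = 2*R/(-21 + R + 7*√182) (w(R) = (R + R)/(R + (-21 + 7*√(-14*(1 - 14)))) = (2*R)/(R + (-21 + 7*√(-14*(-13)))) = (2*R)/(R + (-21 + 7*√182)) = (2*R)/(-21 + R + 7*√182) = 2*R/(-21 + R + 7*√182))
(w(63) + (64 - 67)²)/(478589 - 390756) = (2*63/(-21 + 63 + 7*√182) + (64 - 67)²)/(478589 - 390756) = (2*63/(42 + 7*√182) + (-3)²)/87833 = (126/(42 + 7*√182) + 9)*(1/87833) = (9 + 126/(42 + 7*√182))*(1/87833) = 9/87833 + 126/(87833*(42 + 7*√182))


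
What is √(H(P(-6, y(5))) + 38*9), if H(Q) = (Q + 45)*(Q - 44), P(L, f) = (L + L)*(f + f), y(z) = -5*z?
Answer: √358962 ≈ 599.13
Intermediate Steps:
P(L, f) = 4*L*f (P(L, f) = (2*L)*(2*f) = 4*L*f)
H(Q) = (-44 + Q)*(45 + Q) (H(Q) = (45 + Q)*(-44 + Q) = (-44 + Q)*(45 + Q))
√(H(P(-6, y(5))) + 38*9) = √((-1980 + 4*(-6)*(-5*5) + (4*(-6)*(-5*5))²) + 38*9) = √((-1980 + 4*(-6)*(-25) + (4*(-6)*(-25))²) + 342) = √((-1980 + 600 + 600²) + 342) = √((-1980 + 600 + 360000) + 342) = √(358620 + 342) = √358962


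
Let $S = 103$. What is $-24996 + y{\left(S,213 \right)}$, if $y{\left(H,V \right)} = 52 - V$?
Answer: $-25157$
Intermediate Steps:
$-24996 + y{\left(S,213 \right)} = -24996 + \left(52 - 213\right) = -24996 - 161 = -25157$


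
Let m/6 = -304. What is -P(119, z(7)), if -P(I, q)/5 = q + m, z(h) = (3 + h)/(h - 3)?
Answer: -18215/2 ≈ -9107.5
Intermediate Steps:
m = -1824 (m = 6*(-304) = -1824)
z(h) = (3 + h)/(-3 + h)
P(I, q) = 9120 - 5*q (P(I, q) = -5*(q - 1824) = -5*(-1824 + q) = 9120 - 5*q)
-P(119, z(7)) = -(9120 - 5*(3 + 7)/(-3 + 7)) = -(9120 - 5*10/4) = -(9120 - 5*5/2) = -(9120 - 25/2) = -1*18215/2 = -18215/2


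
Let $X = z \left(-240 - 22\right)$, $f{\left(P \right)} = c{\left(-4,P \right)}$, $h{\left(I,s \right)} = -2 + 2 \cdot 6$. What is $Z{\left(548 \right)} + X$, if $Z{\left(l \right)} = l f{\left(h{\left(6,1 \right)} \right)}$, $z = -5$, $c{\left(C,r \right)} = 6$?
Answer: $4598$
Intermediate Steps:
$h{\left(I,s \right)} = 10$ ($h{\left(I,s \right)} = -2 + 12 = 10$)
$f{\left(P \right)} = 6$
$Z{\left(l \right)} = 6 l$ ($Z{\left(l \right)} = l 6 = 6 l$)
$X = 1310$ ($X = - 5 \left(-240 - 22\right) = \left(-5\right) \left(-262\right) = 1310$)
$Z{\left(548 \right)} + X = 6 \cdot 548 + 1310 = 3288 + 1310 = 4598$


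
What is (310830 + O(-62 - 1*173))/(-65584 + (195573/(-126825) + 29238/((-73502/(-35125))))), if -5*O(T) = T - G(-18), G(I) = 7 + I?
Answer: -21954098839985/3644954115678 ≈ -6.0231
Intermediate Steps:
O(T) = -11/5 - T/5 (O(T) = -(T - (7 - 18))/5 = -(T - 1*(-11))/5 = -(T + 11)/5 = -(11 + T)/5 = -11/5 - T/5)
(310830 + O(-62 - 1*173))/(-65584 + (195573/(-126825) + 29238/((-73502/(-35125))))) = (310830 + (-11/5 - (-62 - 1*173)/5))/(-65584 + (195573/(-126825) + 29238/((-73502/(-35125))))) = (310830 + (-11/5 - (-62 - 173)/5))/(-65584 + (195573*(-1/126825) + 29238/((-73502*(-1/35125))))) = (310830 + (-11/5 - 1/5*(-235)))/(-65584 + (-65191/42275 + 29238/(73502/35125))) = (310830 + (-11/5 + 47))/(-65584 + (-65191/42275 + 29238*(35125/73502))) = (310830 + 224/5)/(-65584 + (-65191/42275 + 46681125/3341)) = 1554374/(5*(-65584 + 1973226756244/141240775)) = 1554374/(5*(-7289908231356/141240775)) = (1554374/5)*(-141240775/7289908231356) = -21954098839985/3644954115678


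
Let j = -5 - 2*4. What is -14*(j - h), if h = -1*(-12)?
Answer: 350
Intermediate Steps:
j = -13 (j = -5 - 8 = -13)
h = 12
-14*(j - h) = -14*(-13 - 1*12) = -14*(-13 - 12) = -14*(-25) = 350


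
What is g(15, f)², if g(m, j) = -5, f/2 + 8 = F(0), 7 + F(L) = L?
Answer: 25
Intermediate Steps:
F(L) = -7 + L
f = -30 (f = -16 + 2*(-7 + 0) = -16 + 2*(-7) = -16 - 14 = -30)
g(15, f)² = (-5)² = 25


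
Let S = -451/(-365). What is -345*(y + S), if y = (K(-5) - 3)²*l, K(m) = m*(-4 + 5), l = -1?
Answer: 1580721/73 ≈ 21654.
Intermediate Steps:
K(m) = m (K(m) = m*1 = m)
S = 451/365 (S = -451*(-1/365) = 451/365 ≈ 1.2356)
y = -64 (y = (-5 - 3)²*(-1) = (-8)²*(-1) = 64*(-1) = -64)
-345*(y + S) = -345*(-64 + 451/365) = -345*(-22909/365) = 1580721/73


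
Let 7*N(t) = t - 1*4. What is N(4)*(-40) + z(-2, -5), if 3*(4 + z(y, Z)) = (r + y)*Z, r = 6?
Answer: -32/3 ≈ -10.667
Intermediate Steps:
z(y, Z) = -4 + Z*(6 + y)/3 (z(y, Z) = -4 + ((6 + y)*Z)/3 = -4 + (Z*(6 + y))/3 = -4 + Z*(6 + y)/3)
N(t) = -4/7 + t/7 (N(t) = (t - 1*4)/7 = (t - 4)/7 = (-4 + t)/7 = -4/7 + t/7)
N(4)*(-40) + z(-2, -5) = (-4/7 + (⅐)*4)*(-40) + (-4 + 2*(-5) + (⅓)*(-5)*(-2)) = (-4/7 + 4/7)*(-40) + (-4 - 10 + 10/3) = 0*(-40) - 32/3 = 0 - 32/3 = -32/3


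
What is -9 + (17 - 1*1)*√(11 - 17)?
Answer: -9 + 16*I*√6 ≈ -9.0 + 39.192*I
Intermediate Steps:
-9 + (17 - 1*1)*√(11 - 17) = -9 + (17 - 1)*√(-6) = -9 + 16*(I*√6) = -9 + 16*I*√6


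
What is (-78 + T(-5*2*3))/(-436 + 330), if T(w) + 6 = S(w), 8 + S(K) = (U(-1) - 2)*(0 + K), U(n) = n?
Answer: 1/53 ≈ 0.018868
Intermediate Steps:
S(K) = -8 - 3*K (S(K) = -8 + (-1 - 2)*(0 + K) = -8 - 3*K)
T(w) = -14 - 3*w (T(w) = -6 + (-8 - 3*w) = -14 - 3*w)
(-78 + T(-5*2*3))/(-436 + 330) = (-78 + (-14 - 3*(-5*2)*3))/(-436 + 330) = (-78 + (-14 - (-30)*3))/(-106) = (-78 + (-14 - 3*(-30)))*(-1/106) = (-78 + (-14 + 90))*(-1/106) = (-78 + 76)*(-1/106) = -2*(-1/106) = 1/53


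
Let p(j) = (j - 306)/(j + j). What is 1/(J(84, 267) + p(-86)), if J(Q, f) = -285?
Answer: -43/12157 ≈ -0.0035371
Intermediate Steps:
p(j) = (-306 + j)/(2*j) (p(j) = (-306 + j)/((2*j)) = (-306 + j)*(1/(2*j)) = (-306 + j)/(2*j))
1/(J(84, 267) + p(-86)) = 1/(-285 + (½)*(-306 - 86)/(-86)) = 1/(-285 + (½)*(-1/86)*(-392)) = 1/(-285 + 98/43) = 1/(-12157/43) = -43/12157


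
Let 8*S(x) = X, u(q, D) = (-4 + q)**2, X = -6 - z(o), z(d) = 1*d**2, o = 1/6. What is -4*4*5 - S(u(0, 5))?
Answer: -22823/288 ≈ -79.247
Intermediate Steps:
o = 1/6 ≈ 0.16667
z(d) = d**2
X = -217/36 (X = -6 - (1/6)**2 = -6 - 1*1/36 = -6 - 1/36 = -217/36 ≈ -6.0278)
S(x) = -217/288 (S(x) = (1/8)*(-217/36) = -217/288)
-4*4*5 - S(u(0, 5)) = -4*4*5 - 1*(-217/288) = -16*5 + 217/288 = -80 + 217/288 = -22823/288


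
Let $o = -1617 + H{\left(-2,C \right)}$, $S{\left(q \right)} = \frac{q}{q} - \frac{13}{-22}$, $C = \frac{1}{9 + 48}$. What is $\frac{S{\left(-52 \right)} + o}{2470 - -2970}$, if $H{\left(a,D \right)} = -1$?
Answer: $- \frac{35561}{119680} \approx -0.29713$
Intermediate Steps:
$C = \frac{1}{57} \approx 0.017544$
$S{\left(q \right)} = \frac{35}{22}$ ($S{\left(q \right)} = 1 - - \frac{13}{22} = 1 + \frac{13}{22} = \frac{35}{22}$)
$o = -1618$ ($o = -1617 - 1 = -1618$)
$\frac{S{\left(-52 \right)} + o}{2470 - -2970} = \frac{\frac{35}{22} - 1618}{2470 - -2970} = - \frac{35561}{22 \left(2470 + 2970\right)} = - \frac{35561}{22 \cdot 5440} = \left(- \frac{35561}{22}\right) \frac{1}{5440} = - \frac{35561}{119680}$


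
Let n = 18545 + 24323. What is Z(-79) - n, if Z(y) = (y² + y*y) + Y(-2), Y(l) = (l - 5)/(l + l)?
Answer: -121537/4 ≈ -30384.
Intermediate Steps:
Y(l) = (-5 + l)/(2*l) (Y(l) = (-5 + l)/((2*l)) = (-5 + l)*(1/(2*l)) = (-5 + l)/(2*l))
Z(y) = 7/4 + 2*y² (Z(y) = (y² + y*y) + (½)*(-5 - 2)/(-2) = (y² + y²) + (½)*(-½)*(-7) = 2*y² + 7/4 = 7/4 + 2*y²)
n = 42868
Z(-79) - n = (7/4 + 2*(-79)²) - 1*42868 = (7/4 + 2*6241) - 42868 = (7/4 + 12482) - 42868 = 49935/4 - 42868 = -121537/4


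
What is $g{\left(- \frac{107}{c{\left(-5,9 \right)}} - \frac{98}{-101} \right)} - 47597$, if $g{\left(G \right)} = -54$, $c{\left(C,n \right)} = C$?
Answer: $-47651$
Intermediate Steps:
$g{\left(- \frac{107}{c{\left(-5,9 \right)}} - \frac{98}{-101} \right)} - 47597 = -54 - 47597 = -47651$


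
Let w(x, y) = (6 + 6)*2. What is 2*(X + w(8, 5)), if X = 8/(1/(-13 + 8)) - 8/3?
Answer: -112/3 ≈ -37.333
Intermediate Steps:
w(x, y) = 24 (w(x, y) = 12*2 = 24)
X = -128/3 (X = 8/(1/(-5)) - 8*⅓ = 8/(-⅕) - 8/3 = 8*(-5) - 8/3 = -40 - 8/3 = -128/3 ≈ -42.667)
2*(X + w(8, 5)) = 2*(-128/3 + 24) = 2*(-56/3) = -112/3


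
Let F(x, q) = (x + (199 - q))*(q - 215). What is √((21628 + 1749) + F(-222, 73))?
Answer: √37009 ≈ 192.38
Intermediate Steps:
F(x, q) = (-215 + q)*(199 + x - q) (F(x, q) = (199 + x - q)*(-215 + q) = (-215 + q)*(199 + x - q))
√((21628 + 1749) + F(-222, 73)) = √((21628 + 1749) + (-42785 - 1*73² - 215*(-222) + 414*73 + 73*(-222))) = √(23377 + (-42785 - 1*5329 + 47730 + 30222 - 16206)) = √(23377 + (-42785 - 5329 + 47730 + 30222 - 16206)) = √(23377 + 13632) = √37009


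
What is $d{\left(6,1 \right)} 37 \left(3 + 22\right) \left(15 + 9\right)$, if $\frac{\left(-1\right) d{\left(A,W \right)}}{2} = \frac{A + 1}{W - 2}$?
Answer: $310800$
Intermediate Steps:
$d{\left(A,W \right)} = - \frac{2 \left(1 + A\right)}{-2 + W}$ ($d{\left(A,W \right)} = - 2 \frac{A + 1}{W - 2} = - 2 \frac{1 + A}{-2 + W} = - \frac{2 \left(1 + A\right)}{-2 + W}$)
$d{\left(6,1 \right)} 37 \left(3 + 22\right) \left(15 + 9\right) = \frac{2 \left(-1 - 6\right)}{-2 + 1} \cdot 37 \left(3 + 22\right) \left(15 + 9\right) = \frac{2 \left(-1 - 6\right)}{-1} \cdot 37 \cdot 25 \cdot 24 = 2 \left(-1\right) \left(-7\right) 37 \cdot 600 = 14 \cdot 37 \cdot 600 = 518 \cdot 600 = 310800$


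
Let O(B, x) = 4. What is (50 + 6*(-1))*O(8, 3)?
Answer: 176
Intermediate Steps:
(50 + 6*(-1))*O(8, 3) = (50 + 6*(-1))*4 = (50 - 6)*4 = 44*4 = 176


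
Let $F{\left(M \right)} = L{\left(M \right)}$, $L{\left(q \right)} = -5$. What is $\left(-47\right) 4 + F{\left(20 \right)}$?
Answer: $-193$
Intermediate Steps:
$F{\left(M \right)} = -5$
$\left(-47\right) 4 + F{\left(20 \right)} = \left(-47\right) 4 - 5 = -188 - 5 = -193$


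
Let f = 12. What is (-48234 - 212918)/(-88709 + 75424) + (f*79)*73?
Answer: 919636292/13285 ≈ 69224.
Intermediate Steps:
(-48234 - 212918)/(-88709 + 75424) + (f*79)*73 = (-48234 - 212918)/(-88709 + 75424) + (12*79)*73 = -261152/(-13285) + 948*73 = -261152*(-1/13285) + 69204 = 261152/13285 + 69204 = 919636292/13285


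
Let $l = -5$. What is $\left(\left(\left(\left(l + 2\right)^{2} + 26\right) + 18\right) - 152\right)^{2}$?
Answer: $9801$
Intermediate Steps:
$\left(\left(\left(\left(l + 2\right)^{2} + 26\right) + 18\right) - 152\right)^{2} = \left(\left(\left(\left(-5 + 2\right)^{2} + 26\right) + 18\right) - 152\right)^{2} = \left(\left(\left(\left(-3\right)^{2} + 26\right) + 18\right) - 152\right)^{2} = \left(\left(\left(9 + 26\right) + 18\right) - 152\right)^{2} = \left(\left(35 + 18\right) - 152\right)^{2} = \left(53 - 152\right)^{2} = \left(-99\right)^{2} = 9801$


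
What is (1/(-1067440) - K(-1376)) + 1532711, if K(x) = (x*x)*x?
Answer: 2782621898787279/1067440 ≈ 2.6068e+9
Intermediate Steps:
K(x) = x**3 (K(x) = x**2*x = x**3)
(1/(-1067440) - K(-1376)) + 1532711 = (1/(-1067440) - 1*(-1376)**3) + 1532711 = (-1/1067440 - 1*(-2605285376)) + 1532711 = (-1/1067440 + 2605285376) + 1532711 = 2780985821757439/1067440 + 1532711 = 2782621898787279/1067440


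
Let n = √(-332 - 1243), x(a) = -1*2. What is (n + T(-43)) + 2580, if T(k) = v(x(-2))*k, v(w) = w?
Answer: 2666 + 15*I*√7 ≈ 2666.0 + 39.686*I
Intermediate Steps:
x(a) = -2
T(k) = -2*k
n = 15*I*√7 (n = √(-1575) = 15*I*√7 ≈ 39.686*I)
(n + T(-43)) + 2580 = (15*I*√7 - 2*(-43)) + 2580 = (15*I*√7 + 86) + 2580 = (86 + 15*I*√7) + 2580 = 2666 + 15*I*√7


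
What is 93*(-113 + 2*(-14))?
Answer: -13113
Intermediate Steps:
93*(-113 + 2*(-14)) = 93*(-113 - 28) = 93*(-141) = -13113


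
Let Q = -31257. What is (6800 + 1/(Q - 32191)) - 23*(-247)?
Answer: 791894487/63448 ≈ 12481.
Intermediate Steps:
(6800 + 1/(Q - 32191)) - 23*(-247) = (6800 + 1/(-31257 - 32191)) - 23*(-247) = (6800 + 1/(-63448)) + 5681 = (6800 - 1/63448) + 5681 = 431446399/63448 + 5681 = 791894487/63448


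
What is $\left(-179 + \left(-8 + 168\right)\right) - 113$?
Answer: $-132$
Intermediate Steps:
$\left(-179 + \left(-8 + 168\right)\right) - 113 = \left(-179 + 160\right) - 113 = -19 - 113 = -132$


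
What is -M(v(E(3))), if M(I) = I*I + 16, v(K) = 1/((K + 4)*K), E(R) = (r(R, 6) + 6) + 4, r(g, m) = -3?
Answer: -94865/5929 ≈ -16.000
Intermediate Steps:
E(R) = 7 (E(R) = (-3 + 6) + 4 = 3 + 4 = 7)
v(K) = 1/(K*(4 + K)) (v(K) = 1/((4 + K)*K) = 1/(K*(4 + K)))
M(I) = 16 + I**2 (M(I) = I**2 + 16 = 16 + I**2)
-M(v(E(3))) = -(16 + (1/(7*(4 + 7)))**2) = -(16 + ((1/7)/11)**2) = -(16 + ((1/7)*(1/11))**2) = -(16 + (1/77)**2) = -(16 + 1/5929) = -1*94865/5929 = -94865/5929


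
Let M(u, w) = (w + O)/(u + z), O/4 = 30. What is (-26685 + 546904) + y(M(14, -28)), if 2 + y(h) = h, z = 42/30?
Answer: 40057169/77 ≈ 5.2022e+5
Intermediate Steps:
z = 7/5 (z = 42*(1/30) = 7/5 ≈ 1.4000)
O = 120 (O = 4*30 = 120)
M(u, w) = (120 + w)/(7/5 + u) (M(u, w) = (w + 120)/(u + 7/5) = (120 + w)/(7/5 + u))
y(h) = -2 + h
(-26685 + 546904) + y(M(14, -28)) = (-26685 + 546904) + (-2 + 5*(120 - 28)/(7 + 5*14)) = 520219 + (-2 + 5*92/(7 + 70)) = 520219 + (-2 + 5*92/77) = 520219 + (-2 + 5*(1/77)*92) = 520219 + (-2 + 460/77) = 520219 + 306/77 = 40057169/77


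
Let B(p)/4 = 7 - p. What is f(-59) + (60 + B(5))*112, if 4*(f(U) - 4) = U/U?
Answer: 30481/4 ≈ 7620.3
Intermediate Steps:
B(p) = 28 - 4*p (B(p) = 4*(7 - p) = 28 - 4*p)
f(U) = 17/4 (f(U) = 4 + (U/U)/4 = 4 + (¼)*1 = 4 + ¼ = 17/4)
f(-59) + (60 + B(5))*112 = 17/4 + (60 + (28 - 4*5))*112 = 17/4 + (60 + (28 - 20))*112 = 17/4 + (60 + 8)*112 = 17/4 + 68*112 = 17/4 + 7616 = 30481/4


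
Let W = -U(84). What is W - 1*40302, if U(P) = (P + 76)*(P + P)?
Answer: -67182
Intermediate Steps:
U(P) = 2*P*(76 + P) (U(P) = (76 + P)*(2*P) = 2*P*(76 + P))
W = -26880 (W = -2*84*(76 + 84) = -2*84*160 = -1*26880 = -26880)
W - 1*40302 = -26880 - 1*40302 = -26880 - 40302 = -67182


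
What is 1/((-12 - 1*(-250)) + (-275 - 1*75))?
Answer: -1/112 ≈ -0.0089286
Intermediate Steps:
1/((-12 - 1*(-250)) + (-275 - 1*75)) = 1/((-12 + 250) + (-275 - 75)) = 1/(238 - 350) = 1/(-112) = -1/112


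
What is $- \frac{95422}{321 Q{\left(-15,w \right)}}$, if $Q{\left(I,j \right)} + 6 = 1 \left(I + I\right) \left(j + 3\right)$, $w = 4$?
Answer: $\frac{47711}{34668} \approx 1.3762$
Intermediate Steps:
$Q{\left(I,j \right)} = -6 + 2 I \left(3 + j\right)$ ($Q{\left(I,j \right)} = -6 + 1 \left(I + I\right) \left(j + 3\right) = -6 + 1 \cdot 2 I \left(3 + j\right) = -6 + 2 I \left(3 + j\right)$)
$- \frac{95422}{321 Q{\left(-15,w \right)}} = - \frac{95422}{321 \left(-6 + 6 \left(-15\right) + 2 \left(-15\right) 4\right)} = - \frac{95422}{321 \left(-6 - 90 - 120\right)} = - \frac{95422}{321 \left(-216\right)} = - \frac{95422}{-69336} = \left(-95422\right) \left(- \frac{1}{69336}\right) = \frac{47711}{34668}$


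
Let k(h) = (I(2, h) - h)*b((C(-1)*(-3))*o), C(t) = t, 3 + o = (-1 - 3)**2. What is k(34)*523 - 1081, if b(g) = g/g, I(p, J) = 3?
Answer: -17294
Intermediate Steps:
o = 13 (o = -3 + (-1 - 3)**2 = -3 + (-4)**2 = -3 + 16 = 13)
b(g) = 1
k(h) = 3 - h (k(h) = (3 - h)*1 = 3 - h)
k(34)*523 - 1081 = (3 - 1*34)*523 - 1081 = (3 - 34)*523 - 1081 = -31*523 - 1081 = -16213 - 1081 = -17294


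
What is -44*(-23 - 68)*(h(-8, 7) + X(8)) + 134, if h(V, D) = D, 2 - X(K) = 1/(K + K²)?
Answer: 650059/18 ≈ 36114.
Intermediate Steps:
X(K) = 2 - 1/(K + K²)
-44*(-23 - 68)*(h(-8, 7) + X(8)) + 134 = -44*(-23 - 68)*(7 + (-1 + 2*8 + 2*8²)/(8*(1 + 8))) + 134 = -(-4004)*(7 + (⅛)*(-1 + 16 + 2*64)/9) + 134 = -(-4004)*(7 + (⅛)*(⅑)*(-1 + 16 + 128)) + 134 = -(-4004)*(7 + (⅛)*(⅑)*143) + 134 = -(-4004)*(7 + 143/72) + 134 = -(-4004)*647/72 + 134 = -44*(-58877/72) + 134 = 647647/18 + 134 = 650059/18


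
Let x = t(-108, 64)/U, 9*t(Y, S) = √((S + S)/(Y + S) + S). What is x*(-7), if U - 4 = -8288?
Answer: 7*√462/205029 ≈ 0.00073384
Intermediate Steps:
U = -8284 (U = 4 - 8288 = -8284)
t(Y, S) = √(S + 2*S/(S + Y))/9 (t(Y, S) = √((S + S)/(Y + S) + S)/9 = √((2*S)/(S + Y) + S)/9 = √(2*S/(S + Y) + S)/9 = √(S + 2*S/(S + Y))/9)
x = -√462/205029 (x = (√(64*(2 + 64 - 108)/(64 - 108))/9)/(-8284) = (√(64*(-42)/(-44))/9)*(-1/8284) = (√(64*(-1/44)*(-42))/9)*(-1/8284) = (√(672/11)/9)*(-1/8284) = ((4*√462/11)/9)*(-1/8284) = (4*√462/99)*(-1/8284) = -√462/205029 ≈ -0.00010483)
x*(-7) = -√462/205029*(-7) = 7*√462/205029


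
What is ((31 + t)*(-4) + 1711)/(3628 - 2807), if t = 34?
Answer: 1451/821 ≈ 1.7674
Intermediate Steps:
((31 + t)*(-4) + 1711)/(3628 - 2807) = ((31 + 34)*(-4) + 1711)/(3628 - 2807) = (65*(-4) + 1711)/821 = (-260 + 1711)*(1/821) = 1451*(1/821) = 1451/821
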